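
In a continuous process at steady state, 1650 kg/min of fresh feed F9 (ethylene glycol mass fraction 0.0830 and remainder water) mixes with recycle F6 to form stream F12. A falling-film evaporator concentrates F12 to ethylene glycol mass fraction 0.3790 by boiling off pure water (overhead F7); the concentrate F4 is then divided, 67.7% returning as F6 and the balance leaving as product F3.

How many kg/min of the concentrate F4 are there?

1119 kg/min

Overall ethylene glycol balance (none leaves overhead): ethylene glycol in fresh feed = ethylene glycol in product, i.e. 1650×0.083 = (1−0.677)·F4·0.379.
F4 = 136.95/(0.379×0.323) = 1118.7 kg/min.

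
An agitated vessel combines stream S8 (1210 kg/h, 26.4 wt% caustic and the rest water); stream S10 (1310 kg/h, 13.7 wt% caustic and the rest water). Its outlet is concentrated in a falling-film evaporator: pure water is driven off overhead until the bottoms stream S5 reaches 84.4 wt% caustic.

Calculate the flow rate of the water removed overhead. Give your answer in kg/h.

1929 kg/h

caustic entering = 1210×0.264 + 1310×0.137 = 498.91 kg/h.
All caustic reports to S5, so S5 = 498.91/0.844 = 591.13 kg/h.
Total feed = 2520 kg/h; overhead = 2520 − 591.13 = 1928.9 kg/h.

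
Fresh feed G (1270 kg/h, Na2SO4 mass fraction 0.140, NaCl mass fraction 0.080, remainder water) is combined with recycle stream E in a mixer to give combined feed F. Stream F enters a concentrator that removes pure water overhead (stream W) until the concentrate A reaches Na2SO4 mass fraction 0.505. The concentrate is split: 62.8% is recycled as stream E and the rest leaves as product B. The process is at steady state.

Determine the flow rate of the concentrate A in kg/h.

946.4 kg/h

Overall Na2SO4 balance (none leaves overhead): Na2SO4 in fresh feed = Na2SO4 in product, i.e. 1270×0.140 = (1−0.628)·A·0.505.
A = 177.8/(0.505×0.372) = 946.45 kg/h.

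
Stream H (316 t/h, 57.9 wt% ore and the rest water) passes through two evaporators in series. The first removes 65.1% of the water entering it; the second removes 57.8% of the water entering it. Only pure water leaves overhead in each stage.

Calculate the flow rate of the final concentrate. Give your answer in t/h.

water in feed = 316×0.421 = 133.04 t/h.
After stage 1: water left = (1−0.651)×133.04 = 46.43; stream total = 229.39 t/h.
After stage 2: water left = (1−0.578)×46.43 = 19.593; final concentrate = 202.56 t/h.

202.6 t/h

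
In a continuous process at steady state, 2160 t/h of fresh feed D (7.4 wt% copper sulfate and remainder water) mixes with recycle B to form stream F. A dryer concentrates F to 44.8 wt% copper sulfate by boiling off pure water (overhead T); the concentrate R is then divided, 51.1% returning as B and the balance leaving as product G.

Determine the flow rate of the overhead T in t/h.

1803 t/h

Overall copper sulfate balance (none leaves overhead): copper sulfate in fresh feed = copper sulfate in product, i.e. 2160×0.074 = (1−0.511)·R·0.448.
R = 159.84/(0.448×0.489) = 729.62 t/h.
Recycle B = 0.511×729.62 = 372.84 t/h.
Combined feed F = 2160 + 372.84 = 2532.8 t/h.
Overhead T = F − R = 2532.8 − 729.62 = 1803.2 t/h.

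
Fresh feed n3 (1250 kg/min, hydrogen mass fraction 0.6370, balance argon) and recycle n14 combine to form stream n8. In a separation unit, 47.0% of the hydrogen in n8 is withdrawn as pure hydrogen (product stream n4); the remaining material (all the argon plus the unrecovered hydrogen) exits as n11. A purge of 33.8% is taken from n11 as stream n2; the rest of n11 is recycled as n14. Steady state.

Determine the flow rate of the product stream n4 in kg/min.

hydrogen in n8: m_A = 1250×0.637 + (1−0.338)·(1−0.470)·m_A, so m_A = 796.25/0.6491 = 1226.6 kg/min.
Product n4 = 0.470×1226.6 = 576.51 kg/min.

576.5 kg/min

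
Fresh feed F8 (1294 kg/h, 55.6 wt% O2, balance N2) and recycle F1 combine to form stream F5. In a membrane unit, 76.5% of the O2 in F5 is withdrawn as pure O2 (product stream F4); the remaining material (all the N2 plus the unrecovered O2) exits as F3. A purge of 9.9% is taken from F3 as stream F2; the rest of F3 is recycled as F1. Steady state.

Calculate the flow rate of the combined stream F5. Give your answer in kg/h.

6716 kg/h

N2 enters only via F8 and leaves only via the purge: 1294×0.444 = 0.099×(N2 in F3), and the membrane unit passes all N2, so N2 in F5 = N2 in F3 = 5803.4 kg/h.
O2 in F5: m_A = 1294×0.556 + (1−0.099)·(1−0.765)·m_A, so m_A = 719.46/0.7883 = 912.72 kg/h.
F5 = 912.72 + 5803.4 = 6716.1 kg/h.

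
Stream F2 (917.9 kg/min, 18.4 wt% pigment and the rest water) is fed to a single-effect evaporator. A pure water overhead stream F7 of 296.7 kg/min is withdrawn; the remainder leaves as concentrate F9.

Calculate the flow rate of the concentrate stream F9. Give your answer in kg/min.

621.2 kg/min

Concentrate = 917.9 − 296.7 = 621.2 kg/min.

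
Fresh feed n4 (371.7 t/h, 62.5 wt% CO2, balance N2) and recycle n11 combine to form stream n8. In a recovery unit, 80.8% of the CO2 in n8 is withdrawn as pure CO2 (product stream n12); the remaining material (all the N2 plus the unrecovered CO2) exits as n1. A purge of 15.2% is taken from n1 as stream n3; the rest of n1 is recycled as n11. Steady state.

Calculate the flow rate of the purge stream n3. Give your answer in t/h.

N2 enters only via n4 and leaves only via the purge: 371.7×0.375 = 0.152×(N2 in n1), and the recovery unit passes all N2, so N2 in n8 = N2 in n1 = 917.02 t/h.
CO2 in n8: m_A = 371.7×0.625 + (1−0.152)·(1−0.808)·m_A, so m_A = 232.31/0.8372 = 277.49 t/h.
n1 = (1−0.808)×277.49 + 917.02 = 970.3 t/h.
Purge n3 = 0.152×970.3 = 147.49 t/h.

147.5 t/h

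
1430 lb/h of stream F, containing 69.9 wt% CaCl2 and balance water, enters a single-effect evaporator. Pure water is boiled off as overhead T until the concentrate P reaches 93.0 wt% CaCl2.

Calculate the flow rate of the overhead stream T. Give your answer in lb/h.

CaCl2 is conserved: 1430×0.699 = 999.57 lb/h all reports to the concentrate.
Concentrate = 999.57/(target fraction) = 1074.8 lb/h.
Overhead = 1430 − 1074.8 = 355.19 lb/h.

355.2 lb/h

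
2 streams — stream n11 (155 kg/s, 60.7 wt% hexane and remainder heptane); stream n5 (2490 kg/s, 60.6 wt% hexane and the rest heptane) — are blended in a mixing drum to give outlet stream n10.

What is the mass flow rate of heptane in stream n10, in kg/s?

1042 kg/s

heptane out = heptane in = 155×0.393 + 2490×0.394 = 1042 kg/s.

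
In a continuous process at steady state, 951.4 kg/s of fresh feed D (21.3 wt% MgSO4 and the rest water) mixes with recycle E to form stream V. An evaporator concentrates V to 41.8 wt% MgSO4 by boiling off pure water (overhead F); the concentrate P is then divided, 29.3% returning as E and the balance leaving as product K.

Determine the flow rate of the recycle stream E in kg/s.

Overall MgSO4 balance (none leaves overhead): MgSO4 in fresh feed = MgSO4 in product, i.e. 951.4×0.213 = (1−0.293)·P·0.418.
P = 202.65/(0.418×0.707) = 685.72 kg/s.
Recycle E = 0.293×685.72 = 200.92 kg/s.

200.9 kg/s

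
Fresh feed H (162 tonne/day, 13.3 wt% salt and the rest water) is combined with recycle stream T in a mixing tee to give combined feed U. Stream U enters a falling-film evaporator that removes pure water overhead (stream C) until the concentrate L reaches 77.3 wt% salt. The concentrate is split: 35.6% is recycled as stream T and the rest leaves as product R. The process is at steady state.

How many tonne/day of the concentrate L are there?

Overall salt balance (none leaves overhead): salt in fresh feed = salt in product, i.e. 162×0.133 = (1−0.356)·L·0.773.
L = 21.546/(0.773×0.644) = 43.281 tonne/day.

43.28 tonne/day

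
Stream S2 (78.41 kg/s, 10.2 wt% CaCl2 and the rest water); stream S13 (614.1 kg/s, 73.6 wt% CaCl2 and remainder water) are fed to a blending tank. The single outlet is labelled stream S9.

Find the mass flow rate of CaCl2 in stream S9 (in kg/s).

460 kg/s

CaCl2 out = CaCl2 in = 78.41×0.102 + 614.1×0.736 = 459.98 kg/s.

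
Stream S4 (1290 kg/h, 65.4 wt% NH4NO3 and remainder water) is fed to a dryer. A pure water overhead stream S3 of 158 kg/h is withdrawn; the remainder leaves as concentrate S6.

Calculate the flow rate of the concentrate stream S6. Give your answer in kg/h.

1132 kg/h

Concentrate = 1290 − 158 = 1132 kg/h.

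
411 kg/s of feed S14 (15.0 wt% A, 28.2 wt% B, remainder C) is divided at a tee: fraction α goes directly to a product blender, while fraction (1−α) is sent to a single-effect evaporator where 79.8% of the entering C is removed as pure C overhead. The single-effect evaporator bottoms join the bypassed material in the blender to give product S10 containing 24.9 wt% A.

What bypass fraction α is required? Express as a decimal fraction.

All 411×0.150 = 61.65 kg/s of A reaches S10, so S10 = 61.65/0.249 = 247.59 kg/s and vapour = 163.41 kg/s.
The evaporator receives (1−α)·411 of feed at 0.568 C and removes 0.798 of that C:
0.798×0.568×(1−α)×411 = 163.41
(1−α) = 163.41/186.29 = 0.8772;  α = 0.1228.

0.123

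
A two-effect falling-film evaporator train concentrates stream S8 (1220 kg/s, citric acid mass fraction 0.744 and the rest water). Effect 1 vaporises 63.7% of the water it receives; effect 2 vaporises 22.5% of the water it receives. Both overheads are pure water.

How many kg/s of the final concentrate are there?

995.5 kg/s

water in feed = 1220×0.256 = 312.32 kg/s.
After stage 1: water left = (1−0.637)×312.32 = 113.37; stream total = 1021.1 kg/s.
After stage 2: water left = (1−0.225)×113.37 = 87.863; final concentrate = 995.54 kg/s.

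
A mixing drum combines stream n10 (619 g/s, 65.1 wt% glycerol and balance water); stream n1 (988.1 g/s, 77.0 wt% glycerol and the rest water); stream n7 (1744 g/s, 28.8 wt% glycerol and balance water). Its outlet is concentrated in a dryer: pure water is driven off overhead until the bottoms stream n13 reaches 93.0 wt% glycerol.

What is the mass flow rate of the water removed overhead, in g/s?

1560 g/s

glycerol entering = 619×0.651 + 988.1×0.770 + 1744×0.288 = 1666.1 g/s.
All glycerol reports to n13, so n13 = 1666.1/0.930 = 1791.5 g/s.
Total feed = 3351.1 g/s; overhead = 3351.1 − 1791.5 = 1559.6 g/s.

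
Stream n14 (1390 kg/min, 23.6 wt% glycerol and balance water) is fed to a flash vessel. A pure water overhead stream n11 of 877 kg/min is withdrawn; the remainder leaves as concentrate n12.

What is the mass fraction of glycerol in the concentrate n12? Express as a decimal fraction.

glycerol is not removed: 1390×0.236 = 328.04 kg/min of glycerol enters n12.
Concentrate = 1390 − 877 = 513 kg/min.
Mass fraction = 328.04/513 = 0.639.

0.639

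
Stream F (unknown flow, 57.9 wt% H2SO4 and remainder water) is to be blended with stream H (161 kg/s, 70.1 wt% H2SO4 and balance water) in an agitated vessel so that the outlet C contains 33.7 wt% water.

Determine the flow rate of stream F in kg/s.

Let F be the unknown flow. Total out = 161 + F.
water balance: 48.139 + 0.421·F = 0.337·(161 + F)
(0.421 − 0.337)·F = 0.337×161 − 48.139 = 6.118
F = 6.118 / 0.084 = 72.833 kg/s

72.83 kg/s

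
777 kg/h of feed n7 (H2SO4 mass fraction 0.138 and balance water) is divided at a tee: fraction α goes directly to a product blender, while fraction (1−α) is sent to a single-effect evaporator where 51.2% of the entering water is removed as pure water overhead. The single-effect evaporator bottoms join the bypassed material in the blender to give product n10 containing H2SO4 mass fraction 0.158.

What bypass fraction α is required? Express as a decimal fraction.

All 777×0.138 = 107.23 kg/h of H2SO4 reaches n10, so n10 = 107.23/0.158 = 678.65 kg/h and vapour = 98.354 kg/h.
The evaporator receives (1−α)·777 of feed at 0.862 water and removes 0.512 of that water:
0.512×0.862×(1−α)×777 = 98.354
(1−α) = 98.354/342.92 = 0.2868;  α = 0.7132.

0.713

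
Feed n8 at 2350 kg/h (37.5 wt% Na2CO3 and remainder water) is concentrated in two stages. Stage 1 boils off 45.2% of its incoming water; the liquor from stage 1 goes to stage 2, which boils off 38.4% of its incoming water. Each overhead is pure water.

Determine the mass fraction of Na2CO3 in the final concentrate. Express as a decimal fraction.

0.640

water in feed = 2350×0.625 = 1468.8 kg/h.
After stage 1: water left = (1−0.452)×1468.8 = 804.88; stream total = 1686.1 kg/h.
After stage 2: water left = (1−0.384)×804.88 = 495.8; final concentrate = 1377.1 kg/h.
Na2CO3 fraction = 881.25/1377.1 = 0.640.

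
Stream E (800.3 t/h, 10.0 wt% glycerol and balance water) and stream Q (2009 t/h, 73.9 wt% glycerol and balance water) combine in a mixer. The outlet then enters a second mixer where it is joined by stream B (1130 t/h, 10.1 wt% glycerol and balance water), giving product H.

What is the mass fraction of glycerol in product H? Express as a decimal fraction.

Overall, product flow = 3939.3 t/h.
glycerol in = 800.3×0.100 + 2009×0.739 + 1130×0.101 = 1678.8 t/h.
glycerol fraction in H = 0.426.

0.426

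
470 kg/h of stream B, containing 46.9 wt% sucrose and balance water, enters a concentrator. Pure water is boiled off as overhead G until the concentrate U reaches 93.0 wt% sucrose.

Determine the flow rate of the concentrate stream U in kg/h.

sucrose is conserved: 470×0.469 = 220.43 kg/h all reports to the concentrate.
Concentrate = 220.43/(target fraction) = 237.02 kg/h.

237 kg/h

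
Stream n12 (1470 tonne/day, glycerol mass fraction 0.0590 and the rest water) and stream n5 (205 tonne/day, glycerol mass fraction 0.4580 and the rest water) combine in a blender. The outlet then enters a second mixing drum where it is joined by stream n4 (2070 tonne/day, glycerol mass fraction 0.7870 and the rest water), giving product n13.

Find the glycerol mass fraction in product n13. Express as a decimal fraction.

0.4832

Overall, product flow = 3745 tonne/day.
glycerol in = 1470×0.059 + 205×0.458 + 2070×0.787 = 1809.7 tonne/day.
glycerol fraction in n13 = 0.4832.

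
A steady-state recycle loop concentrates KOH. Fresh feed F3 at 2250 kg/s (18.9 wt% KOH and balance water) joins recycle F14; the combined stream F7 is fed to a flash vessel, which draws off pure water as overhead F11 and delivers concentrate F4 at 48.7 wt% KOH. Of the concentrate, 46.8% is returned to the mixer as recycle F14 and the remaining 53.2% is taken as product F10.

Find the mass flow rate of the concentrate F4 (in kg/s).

Overall KOH balance (none leaves overhead): KOH in fresh feed = KOH in product, i.e. 2250×0.189 = (1−0.468)·F4·0.487.
F4 = 425.25/(0.487×0.532) = 1641.4 kg/s.

1641 kg/s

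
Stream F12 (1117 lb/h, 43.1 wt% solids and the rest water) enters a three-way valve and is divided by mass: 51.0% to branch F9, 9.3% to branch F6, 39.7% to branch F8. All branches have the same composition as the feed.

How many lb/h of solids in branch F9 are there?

Branch F9 total = 0.510×1117 = 569.67 lb/h.
solids in F9 = 0.431×569.67 = 245.53 lb/h.

245.5 lb/h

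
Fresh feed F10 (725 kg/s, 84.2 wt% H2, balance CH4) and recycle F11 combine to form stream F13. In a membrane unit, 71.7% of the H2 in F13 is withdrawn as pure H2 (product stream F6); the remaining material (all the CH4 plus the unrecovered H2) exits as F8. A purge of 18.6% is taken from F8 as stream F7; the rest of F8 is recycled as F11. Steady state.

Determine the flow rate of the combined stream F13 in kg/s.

CH4 enters only via F10 and leaves only via the purge: 725×0.158 = 0.186×(CH4 in F8), and the membrane unit passes all CH4, so CH4 in F13 = CH4 in F8 = 615.86 kg/s.
H2 in F13: m_A = 725×0.842 + (1−0.186)·(1−0.717)·m_A, so m_A = 610.45/0.7696 = 793.17 kg/s.
F13 = 793.17 + 615.86 = 1409 kg/s.

1409 kg/s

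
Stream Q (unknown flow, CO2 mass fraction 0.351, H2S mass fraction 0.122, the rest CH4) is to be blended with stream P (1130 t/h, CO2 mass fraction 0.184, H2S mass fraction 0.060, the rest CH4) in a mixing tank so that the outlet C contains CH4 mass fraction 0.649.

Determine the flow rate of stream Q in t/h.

Let Q be the unknown flow. Total out = 1130 + Q.
CH4 balance: 854.28 + 0.527·Q = 0.649·(1130 + Q)
(0.527 − 0.649)·Q = 0.649×1130 − 854.28 = -120.91
Q = -120.91 / -0.122 = 991.07 t/h

991.1 t/h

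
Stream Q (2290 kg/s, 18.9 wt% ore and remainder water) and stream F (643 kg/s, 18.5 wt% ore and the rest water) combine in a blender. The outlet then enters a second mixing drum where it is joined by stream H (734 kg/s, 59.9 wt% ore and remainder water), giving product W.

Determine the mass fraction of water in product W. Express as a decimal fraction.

0.7296

Overall, product flow = 3667 kg/s.
water in = 2290×0.811 + 643×0.815 + 734×0.401 = 2675.6 kg/s.
water fraction in W = 0.7296.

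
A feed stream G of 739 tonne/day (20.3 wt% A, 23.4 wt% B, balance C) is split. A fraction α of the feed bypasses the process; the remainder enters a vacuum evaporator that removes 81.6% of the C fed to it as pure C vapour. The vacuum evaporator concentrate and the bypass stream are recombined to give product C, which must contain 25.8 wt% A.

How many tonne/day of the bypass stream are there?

396.1 tonne/day

All 739×0.203 = 150.02 tonne/day of A reaches C, so C = 150.02/0.258 = 581.46 tonne/day and vapour = 157.54 tonne/day.
The evaporator receives (1−α)·739 of feed at 0.563 C and removes 0.816 of that C:
0.816×0.563×(1−α)×739 = 157.54
(1−α) = 157.54/339.5 = 0.4640;  α = 0.5360.
Bypass flow = 0.5360×739 = 396.08 tonne/day.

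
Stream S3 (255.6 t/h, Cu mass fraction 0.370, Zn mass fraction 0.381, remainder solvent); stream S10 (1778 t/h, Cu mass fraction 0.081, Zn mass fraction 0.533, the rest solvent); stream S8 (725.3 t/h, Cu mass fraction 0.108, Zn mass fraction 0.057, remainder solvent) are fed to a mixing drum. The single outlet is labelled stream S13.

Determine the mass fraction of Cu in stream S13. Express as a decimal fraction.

Total flow out = 255.6 + 1778 + 725.3 = 2758.9 t/h.
Cu in = 255.6×0.370 + 1778×0.081 + 725.3×0.108 = 316.92 t/h.
Cu mass fraction in S13 = 316.92/2758.9 = 0.115.

0.115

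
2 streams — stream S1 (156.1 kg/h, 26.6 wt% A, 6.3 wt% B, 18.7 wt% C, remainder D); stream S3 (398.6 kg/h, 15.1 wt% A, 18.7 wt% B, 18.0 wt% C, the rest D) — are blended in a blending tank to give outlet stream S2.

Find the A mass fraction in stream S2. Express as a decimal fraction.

0.183

Total flow out = 156.1 + 398.6 = 554.7 kg/h.
A in = 156.1×0.266 + 398.6×0.151 = 101.71 kg/h.
A mass fraction in S2 = 101.71/554.7 = 0.183.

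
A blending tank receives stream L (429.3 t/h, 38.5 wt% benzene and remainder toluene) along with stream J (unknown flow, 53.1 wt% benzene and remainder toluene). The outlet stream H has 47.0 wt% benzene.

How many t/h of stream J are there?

598.2 t/h

Let J be the unknown flow. Total out = 429.3 + J.
benzene balance: 165.28 + 0.531·J = 0.470·(429.3 + J)
(0.531 − 0.470)·J = 0.470×429.3 − 165.28 = 36.49
J = 36.49 / 0.061 = 598.2 t/h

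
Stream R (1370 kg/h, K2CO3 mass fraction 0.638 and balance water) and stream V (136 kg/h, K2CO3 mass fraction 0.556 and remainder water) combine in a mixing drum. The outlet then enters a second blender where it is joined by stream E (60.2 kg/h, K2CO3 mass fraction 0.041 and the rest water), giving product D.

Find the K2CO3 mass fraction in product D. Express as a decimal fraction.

0.608

Overall, product flow = 1566.2 kg/h.
K2CO3 in = 1370×0.638 + 136×0.556 + 60.2×0.041 = 952.14 kg/h.
K2CO3 fraction in D = 0.608.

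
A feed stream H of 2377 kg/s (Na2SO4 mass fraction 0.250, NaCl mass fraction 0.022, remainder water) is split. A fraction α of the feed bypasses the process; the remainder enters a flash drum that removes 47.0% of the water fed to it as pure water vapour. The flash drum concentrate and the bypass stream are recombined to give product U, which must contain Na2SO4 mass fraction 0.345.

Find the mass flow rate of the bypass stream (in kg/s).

All 2377×0.250 = 594.25 kg/s of Na2SO4 reaches U, so U = 594.25/0.345 = 1722.5 kg/s and vapour = 654.54 kg/s.
The evaporator receives (1−α)·2377 of feed at 0.728 water and removes 0.470 of that water:
0.470×0.728×(1−α)×2377 = 654.54
(1−α) = 654.54/813.31 = 0.8048;  α = 0.1952.
Bypass flow = 0.1952×2377 = 464.05 kg/s.

464 kg/s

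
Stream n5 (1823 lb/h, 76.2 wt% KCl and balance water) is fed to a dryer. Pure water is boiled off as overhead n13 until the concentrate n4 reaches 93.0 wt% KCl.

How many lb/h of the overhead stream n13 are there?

KCl is conserved: 1823×0.762 = 1389.1 lb/h all reports to the concentrate.
Concentrate = 1389.1/(target fraction) = 1493.7 lb/h.
Overhead = 1823 − 1493.7 = 329.32 lb/h.

329.3 lb/h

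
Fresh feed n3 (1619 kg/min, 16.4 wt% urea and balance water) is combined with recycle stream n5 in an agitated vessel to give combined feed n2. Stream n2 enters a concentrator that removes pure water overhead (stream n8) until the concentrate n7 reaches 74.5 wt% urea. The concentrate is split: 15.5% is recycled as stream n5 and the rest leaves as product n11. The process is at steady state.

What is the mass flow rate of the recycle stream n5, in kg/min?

65.37 kg/min

Overall urea balance (none leaves overhead): urea in fresh feed = urea in product, i.e. 1619×0.164 = (1−0.155)·n7·0.745.
n7 = 265.52/(0.745×0.845) = 421.77 kg/min.
Recycle n5 = 0.155×421.77 = 65.375 kg/min.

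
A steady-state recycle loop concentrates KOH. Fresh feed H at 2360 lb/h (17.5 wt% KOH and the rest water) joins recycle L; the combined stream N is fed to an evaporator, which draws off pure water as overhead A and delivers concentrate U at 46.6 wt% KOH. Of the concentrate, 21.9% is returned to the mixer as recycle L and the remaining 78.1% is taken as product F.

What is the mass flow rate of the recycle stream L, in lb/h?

248.5 lb/h

Overall KOH balance (none leaves overhead): KOH in fresh feed = KOH in product, i.e. 2360×0.175 = (1−0.219)·U·0.466.
U = 413/(0.466×0.781) = 1134.8 lb/h.
Recycle L = 0.219×1134.8 = 248.52 lb/h.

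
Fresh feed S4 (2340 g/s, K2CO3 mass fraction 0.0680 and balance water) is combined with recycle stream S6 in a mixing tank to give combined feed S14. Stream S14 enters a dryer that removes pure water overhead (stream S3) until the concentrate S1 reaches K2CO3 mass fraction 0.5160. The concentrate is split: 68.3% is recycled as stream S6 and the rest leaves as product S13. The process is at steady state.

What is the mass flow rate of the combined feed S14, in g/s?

3004 g/s

Overall K2CO3 balance (none leaves overhead): K2CO3 in fresh feed = K2CO3 in product, i.e. 2340×0.068 = (1−0.683)·S1·0.516.
S1 = 159.12/(0.516×0.317) = 972.78 g/s.
Recycle S6 = 0.683×972.78 = 664.41 g/s.
Combined feed S14 = 2340 + 664.41 = 3004.4 g/s.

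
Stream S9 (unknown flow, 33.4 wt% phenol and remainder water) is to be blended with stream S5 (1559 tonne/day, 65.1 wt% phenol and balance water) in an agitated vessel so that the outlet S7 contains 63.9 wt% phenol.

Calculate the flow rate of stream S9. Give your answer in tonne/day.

Let S9 be the unknown flow. Total out = 1559 + S9.
phenol balance: 1014.9 + 0.334·S9 = 0.639·(1559 + S9)
(0.334 − 0.639)·S9 = 0.639×1559 − 1014.9 = -18.708
S9 = -18.708 / -0.305 = 61.338 tonne/day

61.34 tonne/day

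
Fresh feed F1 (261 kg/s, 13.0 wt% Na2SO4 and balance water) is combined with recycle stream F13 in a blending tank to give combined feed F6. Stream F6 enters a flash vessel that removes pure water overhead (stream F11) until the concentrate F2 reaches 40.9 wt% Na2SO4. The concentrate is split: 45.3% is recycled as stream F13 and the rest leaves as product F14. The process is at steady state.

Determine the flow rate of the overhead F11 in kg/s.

178 kg/s

Overall Na2SO4 balance (none leaves overhead): Na2SO4 in fresh feed = Na2SO4 in product, i.e. 261×0.130 = (1−0.453)·F2·0.409.
F2 = 33.93/(0.409×0.547) = 151.66 kg/s.
Recycle F13 = 0.453×151.66 = 68.702 kg/s.
Combined feed F6 = 261 + 68.702 = 329.7 kg/s.
Overhead F11 = F6 − F2 = 329.7 − 151.66 = 178.04 kg/s.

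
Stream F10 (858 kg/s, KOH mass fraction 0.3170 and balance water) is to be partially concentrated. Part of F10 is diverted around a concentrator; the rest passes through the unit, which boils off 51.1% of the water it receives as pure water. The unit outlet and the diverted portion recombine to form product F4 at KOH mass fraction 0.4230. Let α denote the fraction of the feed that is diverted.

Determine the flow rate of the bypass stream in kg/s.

All 858×0.317 = 271.99 kg/s of KOH reaches F4, so F4 = 271.99/0.423 = 642.99 kg/s and vapour = 215.01 kg/s.
The evaporator receives (1−α)·858 of feed at 0.683 water and removes 0.511 of that water:
0.511×0.683×(1−α)×858 = 215.01
(1−α) = 215.01/299.45 = 0.7180;  α = 0.2820.
Bypass flow = 0.2820×858 = 241.96 kg/s.

242 kg/s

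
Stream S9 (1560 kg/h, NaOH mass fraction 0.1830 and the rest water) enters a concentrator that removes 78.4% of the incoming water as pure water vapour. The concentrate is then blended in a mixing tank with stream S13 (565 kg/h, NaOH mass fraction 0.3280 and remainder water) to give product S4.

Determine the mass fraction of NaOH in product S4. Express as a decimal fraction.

Vapour removed = 0.784×0.817×1560 = 999.22 kg/h; concentrate = 560.78 kg/h.
NaOH reaching the mixer = 285.48 (from concentrate) + 565×0.328 = 470.8 kg/h.
Product flow = 560.78 + 565 = 1125.8 kg/h; NaOH fraction = 0.4182.

0.4182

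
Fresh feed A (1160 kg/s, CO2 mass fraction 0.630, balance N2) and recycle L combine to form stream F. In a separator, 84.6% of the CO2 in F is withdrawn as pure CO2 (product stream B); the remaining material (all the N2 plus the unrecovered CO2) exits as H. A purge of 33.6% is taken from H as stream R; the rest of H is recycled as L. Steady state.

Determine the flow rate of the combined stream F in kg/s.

N2 enters only via A and leaves only via the purge: 1160×0.370 = 0.336×(N2 in H), and the separator passes all N2, so N2 in F = N2 in H = 1277.4 kg/s.
CO2 in F: m_A = 1160×0.630 + (1−0.336)·(1−0.846)·m_A, so m_A = 730.8/0.8977 = 814.04 kg/s.
F = 814.04 + 1277.4 = 2091.4 kg/s.

2091 kg/s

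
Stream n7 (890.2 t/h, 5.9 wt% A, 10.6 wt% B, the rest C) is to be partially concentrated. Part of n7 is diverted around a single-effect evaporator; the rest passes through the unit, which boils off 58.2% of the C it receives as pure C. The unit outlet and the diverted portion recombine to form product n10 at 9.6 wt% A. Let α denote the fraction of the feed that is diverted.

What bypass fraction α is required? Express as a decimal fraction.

0.207

All 890.2×0.059 = 52.522 t/h of A reaches n10, so n10 = 52.522/0.096 = 547.1 t/h and vapour = 343.1 t/h.
The evaporator receives (1−α)·890.2 of feed at 0.835 C and removes 0.582 of that C:
0.582×0.835×(1−α)×890.2 = 343.1
(1−α) = 343.1/432.61 = 0.7931;  α = 0.2069.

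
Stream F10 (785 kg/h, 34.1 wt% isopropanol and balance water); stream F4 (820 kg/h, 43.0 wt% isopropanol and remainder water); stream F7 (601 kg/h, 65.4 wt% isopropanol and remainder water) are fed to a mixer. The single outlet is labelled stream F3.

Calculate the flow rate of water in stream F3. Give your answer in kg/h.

water out = water in = 785×0.659 + 820×0.570 + 601×0.346 = 1192.7 kg/h.

1193 kg/h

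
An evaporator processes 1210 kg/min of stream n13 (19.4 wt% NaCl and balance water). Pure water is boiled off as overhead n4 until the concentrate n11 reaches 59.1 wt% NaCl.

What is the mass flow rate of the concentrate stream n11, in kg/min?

NaCl is conserved: 1210×0.194 = 234.74 kg/min all reports to the concentrate.
Concentrate = 234.74/(target fraction) = 397.19 kg/min.

397.2 kg/min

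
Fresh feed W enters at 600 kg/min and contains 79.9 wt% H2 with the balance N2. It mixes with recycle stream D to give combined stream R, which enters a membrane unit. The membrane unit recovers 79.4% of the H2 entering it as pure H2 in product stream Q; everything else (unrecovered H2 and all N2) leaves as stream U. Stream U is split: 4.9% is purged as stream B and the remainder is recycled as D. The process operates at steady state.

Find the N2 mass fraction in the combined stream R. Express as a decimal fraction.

N2 enters only via W and leaves only via the purge: 600×0.201 = 0.049×(N2 in U), and the membrane unit passes all N2, so N2 in R = N2 in U = 2461.2 kg/min.
H2 in R: m_A = 600×0.799 + (1−0.049)·(1−0.794)·m_A, so m_A = 479.4/0.8041 = 596.2 kg/min.
R = 596.2 + 2461.2 = 3057.4 kg/min.
N2 fraction in R = 2461.2/3057.4 = 0.805.

0.805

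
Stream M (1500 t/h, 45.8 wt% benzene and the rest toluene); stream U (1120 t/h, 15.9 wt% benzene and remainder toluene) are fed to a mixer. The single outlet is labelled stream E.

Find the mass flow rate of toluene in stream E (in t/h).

1755 t/h

toluene out = toluene in = 1500×0.542 + 1120×0.841 = 1754.9 t/h.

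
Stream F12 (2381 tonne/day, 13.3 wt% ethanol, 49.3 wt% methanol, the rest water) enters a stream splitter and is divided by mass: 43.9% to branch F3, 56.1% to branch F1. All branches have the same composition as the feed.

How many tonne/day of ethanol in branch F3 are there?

139 tonne/day

Branch F3 total = 0.439×2381 = 1045.3 tonne/day.
ethanol in F3 = 0.133×1045.3 = 139.02 tonne/day.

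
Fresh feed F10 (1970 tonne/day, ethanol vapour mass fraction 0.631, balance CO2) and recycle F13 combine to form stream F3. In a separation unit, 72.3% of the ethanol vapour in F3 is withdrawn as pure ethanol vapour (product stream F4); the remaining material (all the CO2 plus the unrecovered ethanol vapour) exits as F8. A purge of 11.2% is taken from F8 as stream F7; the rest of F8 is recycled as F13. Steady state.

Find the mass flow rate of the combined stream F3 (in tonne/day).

8139 tonne/day

CO2 enters only via F10 and leaves only via the purge: 1970×0.369 = 0.112×(CO2 in F8), and the separation unit passes all CO2, so CO2 in F3 = CO2 in F8 = 6490.4 tonne/day.
ethanol vapour in F3: m_A = 1970×0.631 + (1−0.112)·(1−0.723)·m_A, so m_A = 1243.1/0.7540 = 1648.6 tonne/day.
F3 = 1648.6 + 6490.4 = 8139 tonne/day.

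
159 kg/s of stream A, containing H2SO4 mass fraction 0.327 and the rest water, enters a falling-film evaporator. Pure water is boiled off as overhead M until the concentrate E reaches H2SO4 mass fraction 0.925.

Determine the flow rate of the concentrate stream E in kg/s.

H2SO4 is conserved: 159×0.327 = 51.993 kg/s all reports to the concentrate.
Concentrate = 51.993/(target fraction) = 56.209 kg/s.

56.21 kg/s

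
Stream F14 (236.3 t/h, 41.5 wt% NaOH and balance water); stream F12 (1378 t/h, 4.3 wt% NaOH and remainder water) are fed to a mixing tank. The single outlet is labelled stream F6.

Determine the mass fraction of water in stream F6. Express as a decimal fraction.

0.903

Total flow out = 236.3 + 1378 = 1614.3 t/h.
water in = 236.3×0.585 + 1378×0.957 = 1457 t/h.
water mass fraction in F6 = 1457/1614.3 = 0.903.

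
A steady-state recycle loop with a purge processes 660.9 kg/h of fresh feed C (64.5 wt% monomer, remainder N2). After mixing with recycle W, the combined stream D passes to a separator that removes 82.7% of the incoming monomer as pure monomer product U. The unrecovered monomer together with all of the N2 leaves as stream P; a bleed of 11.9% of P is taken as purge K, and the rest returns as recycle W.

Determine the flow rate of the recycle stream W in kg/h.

N2 enters only via C and leaves only via the purge: 660.9×0.355 = 0.119×(N2 in P), and the separator passes all N2, so N2 in D = N2 in P = 1971.6 kg/h.
monomer in D: m_A = 660.9×0.645 + (1−0.119)·(1−0.827)·m_A, so m_A = 426.28/0.8476 = 502.93 kg/h.
P = (1−0.827)×502.93 + 1971.6 = 2058.6 kg/h.
Recycle W = (1−0.119)×2058.6 = 1813.6 kg/h.

1814 kg/h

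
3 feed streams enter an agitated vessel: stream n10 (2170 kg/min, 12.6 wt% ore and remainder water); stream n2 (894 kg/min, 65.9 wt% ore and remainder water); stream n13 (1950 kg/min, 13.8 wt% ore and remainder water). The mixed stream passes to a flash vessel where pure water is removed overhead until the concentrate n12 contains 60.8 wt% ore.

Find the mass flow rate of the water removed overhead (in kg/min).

3153 kg/min

ore entering = 2170×0.126 + 894×0.659 + 1950×0.138 = 1131.7 kg/min.
All ore reports to n12, so n12 = 1131.7/0.608 = 1861.3 kg/min.
Total feed = 5014 kg/min; overhead = 5014 − 1861.3 = 3152.7 kg/min.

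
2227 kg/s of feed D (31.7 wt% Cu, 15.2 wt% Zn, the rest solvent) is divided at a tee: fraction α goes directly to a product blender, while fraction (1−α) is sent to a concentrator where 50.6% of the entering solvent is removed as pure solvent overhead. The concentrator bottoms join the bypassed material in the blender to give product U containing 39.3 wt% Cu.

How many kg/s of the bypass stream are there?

All 2227×0.317 = 705.96 kg/s of Cu reaches U, so U = 705.96/0.393 = 1796.3 kg/s and vapour = 430.67 kg/s.
The evaporator receives (1−α)·2227 of feed at 0.531 solvent and removes 0.506 of that solvent:
0.506×0.531×(1−α)×2227 = 430.67
(1−α) = 430.67/598.36 = 0.7197;  α = 0.2803.
Bypass flow = 0.2803×2227 = 624.14 kg/s.

624.1 kg/s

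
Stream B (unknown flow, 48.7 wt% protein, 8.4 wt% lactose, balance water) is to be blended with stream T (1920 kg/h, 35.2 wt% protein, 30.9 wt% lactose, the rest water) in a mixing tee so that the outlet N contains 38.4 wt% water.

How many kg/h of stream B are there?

1920 kg/h

Let B be the unknown flow. Total out = 1920 + B.
water balance: 650.88 + 0.429·B = 0.384·(1920 + B)
(0.429 − 0.384)·B = 0.384×1920 − 650.88 = 86.4
B = 86.4 / 0.045 = 1920 kg/h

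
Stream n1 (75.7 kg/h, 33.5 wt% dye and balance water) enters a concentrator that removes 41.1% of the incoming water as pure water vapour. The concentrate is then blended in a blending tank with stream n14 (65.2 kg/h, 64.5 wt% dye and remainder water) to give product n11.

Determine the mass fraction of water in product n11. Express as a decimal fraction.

Vapour removed = 0.411×0.665×75.7 = 20.69 kg/h; concentrate = 55.01 kg/h.
water reaching the mixer = 29.651 (from concentrate) + 65.2×0.355 = 52.797 kg/h.
Product flow = 55.01 + 65.2 = 120.21 kg/h; water fraction = 0.4392.

0.4392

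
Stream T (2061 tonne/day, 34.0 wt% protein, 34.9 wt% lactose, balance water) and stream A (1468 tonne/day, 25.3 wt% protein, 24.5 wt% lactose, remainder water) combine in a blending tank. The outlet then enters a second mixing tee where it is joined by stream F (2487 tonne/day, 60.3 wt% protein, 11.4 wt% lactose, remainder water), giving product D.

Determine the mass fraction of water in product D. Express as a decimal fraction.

Overall, product flow = 6016 tonne/day.
water in = 2061×0.311 + 1468×0.502 + 2487×0.283 = 2081.7 tonne/day.
water fraction in D = 0.346.

0.346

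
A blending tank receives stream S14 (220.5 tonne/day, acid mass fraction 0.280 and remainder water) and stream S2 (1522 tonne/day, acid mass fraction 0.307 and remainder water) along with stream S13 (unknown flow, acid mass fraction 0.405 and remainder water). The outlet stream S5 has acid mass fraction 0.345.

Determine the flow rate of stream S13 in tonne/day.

Let S13 be the unknown flow. Total out = 1742.5 + S13.
acid balance: 528.99 + 0.405·S13 = 0.345·(1742.5 + S13)
(0.405 − 0.345)·S13 = 0.345×1742.5 − 528.99 = 72.168
S13 = 72.168 / 0.060 = 1202.8 tonne/day

1203 tonne/day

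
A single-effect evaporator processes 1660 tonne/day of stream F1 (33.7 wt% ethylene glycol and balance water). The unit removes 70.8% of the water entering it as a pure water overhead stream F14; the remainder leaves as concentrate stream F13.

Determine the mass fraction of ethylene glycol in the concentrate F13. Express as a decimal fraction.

ethylene glycol is not removed: 1660×0.337 = 559.42 tonne/day of ethylene glycol enters F13.
water entering = 1660×0.663 = 1100.6 tonne/day; overhead removed = 0.708×1100.6 = 779.21 tonne/day.
Concentrate = 1660 − 779.21 = 880.79 tonne/day.
Mass fraction = 559.42/880.79 = 0.6351.

0.6351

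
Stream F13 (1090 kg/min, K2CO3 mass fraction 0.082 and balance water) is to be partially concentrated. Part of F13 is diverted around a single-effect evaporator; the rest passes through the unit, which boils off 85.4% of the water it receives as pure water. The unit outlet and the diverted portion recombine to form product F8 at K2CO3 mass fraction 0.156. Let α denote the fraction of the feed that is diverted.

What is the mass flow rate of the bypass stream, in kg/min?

430.5 kg/min

All 1090×0.082 = 89.38 kg/min of K2CO3 reaches F8, so F8 = 89.38/0.156 = 572.95 kg/min and vapour = 517.05 kg/min.
The evaporator receives (1−α)·1090 of feed at 0.918 water and removes 0.854 of that water:
0.854×0.918×(1−α)×1090 = 517.05
(1−α) = 517.05/854.53 = 0.6051;  α = 0.3949.
Bypass flow = 0.3949×1090 = 430.47 kg/min.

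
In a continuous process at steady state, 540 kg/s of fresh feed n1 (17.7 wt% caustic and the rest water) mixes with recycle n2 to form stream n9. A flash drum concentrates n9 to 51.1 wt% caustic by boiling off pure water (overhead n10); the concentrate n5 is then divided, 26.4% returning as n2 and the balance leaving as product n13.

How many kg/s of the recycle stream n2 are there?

Overall caustic balance (none leaves overhead): caustic in fresh feed = caustic in product, i.e. 540×0.177 = (1−0.264)·n5·0.511.
n5 = 95.58/(0.511×0.736) = 254.14 kg/s.
Recycle n2 = 0.264×254.14 = 67.092 kg/s.

67.09 kg/s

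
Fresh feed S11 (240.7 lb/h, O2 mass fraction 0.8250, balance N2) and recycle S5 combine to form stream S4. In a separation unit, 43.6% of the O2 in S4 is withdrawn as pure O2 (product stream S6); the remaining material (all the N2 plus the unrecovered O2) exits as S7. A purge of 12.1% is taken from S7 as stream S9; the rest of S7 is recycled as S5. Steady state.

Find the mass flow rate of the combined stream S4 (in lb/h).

741.9 lb/h

N2 enters only via S11 and leaves only via the purge: 240.7×0.175 = 0.121×(N2 in S7), and the separation unit passes all N2, so N2 in S4 = N2 in S7 = 348.12 lb/h.
O2 in S4: m_A = 240.7×0.825 + (1−0.121)·(1−0.436)·m_A, so m_A = 198.58/0.5042 = 393.81 lb/h.
S4 = 393.81 + 348.12 = 741.93 lb/h.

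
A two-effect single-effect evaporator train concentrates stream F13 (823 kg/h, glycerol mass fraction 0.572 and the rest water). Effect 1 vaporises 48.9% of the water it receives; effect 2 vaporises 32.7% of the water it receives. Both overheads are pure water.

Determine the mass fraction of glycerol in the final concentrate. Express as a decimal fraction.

0.795

water in feed = 823×0.428 = 352.24 kg/h.
After stage 1: water left = (1−0.489)×352.24 = 180; stream total = 650.75 kg/h.
After stage 2: water left = (1−0.327)×180 = 121.14; final concentrate = 591.89 kg/h.
glycerol fraction = 470.76/591.89 = 0.795.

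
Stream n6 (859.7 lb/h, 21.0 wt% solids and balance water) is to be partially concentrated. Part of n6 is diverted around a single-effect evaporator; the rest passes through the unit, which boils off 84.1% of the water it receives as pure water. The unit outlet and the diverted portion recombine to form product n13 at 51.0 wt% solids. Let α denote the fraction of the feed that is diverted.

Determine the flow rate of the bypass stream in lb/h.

98.54 lb/h

All 859.7×0.210 = 180.54 lb/h of solids reaches n13, so n13 = 180.54/0.510 = 353.99 lb/h and vapour = 505.71 lb/h.
The evaporator receives (1−α)·859.7 of feed at 0.790 water and removes 0.841 of that water:
0.841×0.790×(1−α)×859.7 = 505.71
(1−α) = 505.71/571.18 = 0.8854;  α = 0.1146.
Bypass flow = 0.1146×859.7 = 98.542 lb/h.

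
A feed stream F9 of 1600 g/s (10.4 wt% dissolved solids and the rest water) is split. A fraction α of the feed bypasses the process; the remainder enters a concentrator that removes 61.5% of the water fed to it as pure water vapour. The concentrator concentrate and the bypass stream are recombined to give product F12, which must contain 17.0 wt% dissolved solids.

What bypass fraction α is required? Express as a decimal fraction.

0.295

All 1600×0.104 = 166.4 g/s of dissolved solids reaches F12, so F12 = 166.4/0.170 = 978.82 g/s and vapour = 621.18 g/s.
The evaporator receives (1−α)·1600 of feed at 0.896 water and removes 0.615 of that water:
0.615×0.896×(1−α)×1600 = 621.18
(1−α) = 621.18/881.66 = 0.7046;  α = 0.2954.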